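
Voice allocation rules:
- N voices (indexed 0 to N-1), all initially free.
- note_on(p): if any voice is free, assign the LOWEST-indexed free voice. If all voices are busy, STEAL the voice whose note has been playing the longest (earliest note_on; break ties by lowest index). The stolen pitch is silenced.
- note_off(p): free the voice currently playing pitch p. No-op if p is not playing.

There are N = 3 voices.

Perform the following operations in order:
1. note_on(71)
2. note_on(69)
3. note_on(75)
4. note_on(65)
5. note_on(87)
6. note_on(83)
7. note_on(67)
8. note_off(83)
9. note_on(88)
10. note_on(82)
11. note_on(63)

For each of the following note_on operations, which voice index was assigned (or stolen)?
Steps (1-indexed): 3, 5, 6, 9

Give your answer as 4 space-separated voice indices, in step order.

Answer: 2 1 2 2

Derivation:
Op 1: note_on(71): voice 0 is free -> assigned | voices=[71 - -]
Op 2: note_on(69): voice 1 is free -> assigned | voices=[71 69 -]
Op 3: note_on(75): voice 2 is free -> assigned | voices=[71 69 75]
Op 4: note_on(65): all voices busy, STEAL voice 0 (pitch 71, oldest) -> assign | voices=[65 69 75]
Op 5: note_on(87): all voices busy, STEAL voice 1 (pitch 69, oldest) -> assign | voices=[65 87 75]
Op 6: note_on(83): all voices busy, STEAL voice 2 (pitch 75, oldest) -> assign | voices=[65 87 83]
Op 7: note_on(67): all voices busy, STEAL voice 0 (pitch 65, oldest) -> assign | voices=[67 87 83]
Op 8: note_off(83): free voice 2 | voices=[67 87 -]
Op 9: note_on(88): voice 2 is free -> assigned | voices=[67 87 88]
Op 10: note_on(82): all voices busy, STEAL voice 1 (pitch 87, oldest) -> assign | voices=[67 82 88]
Op 11: note_on(63): all voices busy, STEAL voice 0 (pitch 67, oldest) -> assign | voices=[63 82 88]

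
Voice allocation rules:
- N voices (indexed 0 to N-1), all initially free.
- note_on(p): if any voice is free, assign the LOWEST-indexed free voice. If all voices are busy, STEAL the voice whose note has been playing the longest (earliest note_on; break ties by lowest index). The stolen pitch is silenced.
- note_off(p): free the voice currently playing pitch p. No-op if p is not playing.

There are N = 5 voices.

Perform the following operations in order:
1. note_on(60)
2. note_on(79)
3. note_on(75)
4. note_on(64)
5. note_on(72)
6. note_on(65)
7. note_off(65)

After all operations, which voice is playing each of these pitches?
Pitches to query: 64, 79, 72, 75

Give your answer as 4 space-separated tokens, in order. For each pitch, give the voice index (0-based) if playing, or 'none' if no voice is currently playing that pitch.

Op 1: note_on(60): voice 0 is free -> assigned | voices=[60 - - - -]
Op 2: note_on(79): voice 1 is free -> assigned | voices=[60 79 - - -]
Op 3: note_on(75): voice 2 is free -> assigned | voices=[60 79 75 - -]
Op 4: note_on(64): voice 3 is free -> assigned | voices=[60 79 75 64 -]
Op 5: note_on(72): voice 4 is free -> assigned | voices=[60 79 75 64 72]
Op 6: note_on(65): all voices busy, STEAL voice 0 (pitch 60, oldest) -> assign | voices=[65 79 75 64 72]
Op 7: note_off(65): free voice 0 | voices=[- 79 75 64 72]

Answer: 3 1 4 2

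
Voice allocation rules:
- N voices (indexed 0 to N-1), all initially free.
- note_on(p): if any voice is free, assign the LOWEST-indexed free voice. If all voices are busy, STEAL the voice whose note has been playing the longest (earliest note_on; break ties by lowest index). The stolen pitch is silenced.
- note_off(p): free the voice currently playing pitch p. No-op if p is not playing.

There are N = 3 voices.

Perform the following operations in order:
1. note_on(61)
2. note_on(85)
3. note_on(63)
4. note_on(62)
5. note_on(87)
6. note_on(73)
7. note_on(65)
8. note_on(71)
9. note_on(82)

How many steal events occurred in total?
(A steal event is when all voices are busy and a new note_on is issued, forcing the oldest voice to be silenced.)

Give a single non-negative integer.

Answer: 6

Derivation:
Op 1: note_on(61): voice 0 is free -> assigned | voices=[61 - -]
Op 2: note_on(85): voice 1 is free -> assigned | voices=[61 85 -]
Op 3: note_on(63): voice 2 is free -> assigned | voices=[61 85 63]
Op 4: note_on(62): all voices busy, STEAL voice 0 (pitch 61, oldest) -> assign | voices=[62 85 63]
Op 5: note_on(87): all voices busy, STEAL voice 1 (pitch 85, oldest) -> assign | voices=[62 87 63]
Op 6: note_on(73): all voices busy, STEAL voice 2 (pitch 63, oldest) -> assign | voices=[62 87 73]
Op 7: note_on(65): all voices busy, STEAL voice 0 (pitch 62, oldest) -> assign | voices=[65 87 73]
Op 8: note_on(71): all voices busy, STEAL voice 1 (pitch 87, oldest) -> assign | voices=[65 71 73]
Op 9: note_on(82): all voices busy, STEAL voice 2 (pitch 73, oldest) -> assign | voices=[65 71 82]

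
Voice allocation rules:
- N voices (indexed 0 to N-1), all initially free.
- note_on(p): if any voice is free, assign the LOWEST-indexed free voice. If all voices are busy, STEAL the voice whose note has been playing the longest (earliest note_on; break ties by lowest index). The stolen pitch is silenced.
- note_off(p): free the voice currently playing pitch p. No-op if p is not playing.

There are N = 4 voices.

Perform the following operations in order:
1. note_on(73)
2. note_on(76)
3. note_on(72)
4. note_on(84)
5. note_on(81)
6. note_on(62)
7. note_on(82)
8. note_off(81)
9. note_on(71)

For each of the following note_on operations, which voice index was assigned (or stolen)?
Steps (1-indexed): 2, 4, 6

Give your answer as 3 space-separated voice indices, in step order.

Answer: 1 3 1

Derivation:
Op 1: note_on(73): voice 0 is free -> assigned | voices=[73 - - -]
Op 2: note_on(76): voice 1 is free -> assigned | voices=[73 76 - -]
Op 3: note_on(72): voice 2 is free -> assigned | voices=[73 76 72 -]
Op 4: note_on(84): voice 3 is free -> assigned | voices=[73 76 72 84]
Op 5: note_on(81): all voices busy, STEAL voice 0 (pitch 73, oldest) -> assign | voices=[81 76 72 84]
Op 6: note_on(62): all voices busy, STEAL voice 1 (pitch 76, oldest) -> assign | voices=[81 62 72 84]
Op 7: note_on(82): all voices busy, STEAL voice 2 (pitch 72, oldest) -> assign | voices=[81 62 82 84]
Op 8: note_off(81): free voice 0 | voices=[- 62 82 84]
Op 9: note_on(71): voice 0 is free -> assigned | voices=[71 62 82 84]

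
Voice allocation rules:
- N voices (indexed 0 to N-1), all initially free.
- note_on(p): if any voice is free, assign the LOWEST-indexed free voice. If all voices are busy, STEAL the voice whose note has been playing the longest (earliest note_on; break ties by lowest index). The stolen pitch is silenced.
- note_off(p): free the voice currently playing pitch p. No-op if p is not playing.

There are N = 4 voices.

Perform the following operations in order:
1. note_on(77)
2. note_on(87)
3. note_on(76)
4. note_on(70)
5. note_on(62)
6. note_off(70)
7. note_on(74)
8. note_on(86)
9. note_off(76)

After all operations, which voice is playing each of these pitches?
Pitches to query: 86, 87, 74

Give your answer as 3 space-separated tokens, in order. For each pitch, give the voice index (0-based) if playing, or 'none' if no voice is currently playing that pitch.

Op 1: note_on(77): voice 0 is free -> assigned | voices=[77 - - -]
Op 2: note_on(87): voice 1 is free -> assigned | voices=[77 87 - -]
Op 3: note_on(76): voice 2 is free -> assigned | voices=[77 87 76 -]
Op 4: note_on(70): voice 3 is free -> assigned | voices=[77 87 76 70]
Op 5: note_on(62): all voices busy, STEAL voice 0 (pitch 77, oldest) -> assign | voices=[62 87 76 70]
Op 6: note_off(70): free voice 3 | voices=[62 87 76 -]
Op 7: note_on(74): voice 3 is free -> assigned | voices=[62 87 76 74]
Op 8: note_on(86): all voices busy, STEAL voice 1 (pitch 87, oldest) -> assign | voices=[62 86 76 74]
Op 9: note_off(76): free voice 2 | voices=[62 86 - 74]

Answer: 1 none 3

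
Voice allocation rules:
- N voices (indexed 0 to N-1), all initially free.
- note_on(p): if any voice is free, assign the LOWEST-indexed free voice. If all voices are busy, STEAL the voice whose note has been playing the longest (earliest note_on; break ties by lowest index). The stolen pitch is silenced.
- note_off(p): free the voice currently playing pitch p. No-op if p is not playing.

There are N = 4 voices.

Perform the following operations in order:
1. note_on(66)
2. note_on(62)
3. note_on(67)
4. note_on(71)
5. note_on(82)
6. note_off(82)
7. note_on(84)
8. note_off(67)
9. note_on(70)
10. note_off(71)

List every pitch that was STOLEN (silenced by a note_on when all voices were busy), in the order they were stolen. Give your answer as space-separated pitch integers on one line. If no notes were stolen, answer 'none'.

Answer: 66

Derivation:
Op 1: note_on(66): voice 0 is free -> assigned | voices=[66 - - -]
Op 2: note_on(62): voice 1 is free -> assigned | voices=[66 62 - -]
Op 3: note_on(67): voice 2 is free -> assigned | voices=[66 62 67 -]
Op 4: note_on(71): voice 3 is free -> assigned | voices=[66 62 67 71]
Op 5: note_on(82): all voices busy, STEAL voice 0 (pitch 66, oldest) -> assign | voices=[82 62 67 71]
Op 6: note_off(82): free voice 0 | voices=[- 62 67 71]
Op 7: note_on(84): voice 0 is free -> assigned | voices=[84 62 67 71]
Op 8: note_off(67): free voice 2 | voices=[84 62 - 71]
Op 9: note_on(70): voice 2 is free -> assigned | voices=[84 62 70 71]
Op 10: note_off(71): free voice 3 | voices=[84 62 70 -]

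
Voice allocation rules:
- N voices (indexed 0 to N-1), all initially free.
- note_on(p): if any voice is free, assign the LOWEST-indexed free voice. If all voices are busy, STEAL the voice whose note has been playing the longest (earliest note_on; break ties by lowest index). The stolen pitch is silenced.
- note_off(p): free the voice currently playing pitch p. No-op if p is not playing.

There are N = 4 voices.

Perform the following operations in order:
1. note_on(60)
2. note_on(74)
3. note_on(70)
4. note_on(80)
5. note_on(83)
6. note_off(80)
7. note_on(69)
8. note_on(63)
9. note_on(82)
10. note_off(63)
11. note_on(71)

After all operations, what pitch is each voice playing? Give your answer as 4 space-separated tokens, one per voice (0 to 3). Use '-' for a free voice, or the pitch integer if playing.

Answer: 83 71 82 69

Derivation:
Op 1: note_on(60): voice 0 is free -> assigned | voices=[60 - - -]
Op 2: note_on(74): voice 1 is free -> assigned | voices=[60 74 - -]
Op 3: note_on(70): voice 2 is free -> assigned | voices=[60 74 70 -]
Op 4: note_on(80): voice 3 is free -> assigned | voices=[60 74 70 80]
Op 5: note_on(83): all voices busy, STEAL voice 0 (pitch 60, oldest) -> assign | voices=[83 74 70 80]
Op 6: note_off(80): free voice 3 | voices=[83 74 70 -]
Op 7: note_on(69): voice 3 is free -> assigned | voices=[83 74 70 69]
Op 8: note_on(63): all voices busy, STEAL voice 1 (pitch 74, oldest) -> assign | voices=[83 63 70 69]
Op 9: note_on(82): all voices busy, STEAL voice 2 (pitch 70, oldest) -> assign | voices=[83 63 82 69]
Op 10: note_off(63): free voice 1 | voices=[83 - 82 69]
Op 11: note_on(71): voice 1 is free -> assigned | voices=[83 71 82 69]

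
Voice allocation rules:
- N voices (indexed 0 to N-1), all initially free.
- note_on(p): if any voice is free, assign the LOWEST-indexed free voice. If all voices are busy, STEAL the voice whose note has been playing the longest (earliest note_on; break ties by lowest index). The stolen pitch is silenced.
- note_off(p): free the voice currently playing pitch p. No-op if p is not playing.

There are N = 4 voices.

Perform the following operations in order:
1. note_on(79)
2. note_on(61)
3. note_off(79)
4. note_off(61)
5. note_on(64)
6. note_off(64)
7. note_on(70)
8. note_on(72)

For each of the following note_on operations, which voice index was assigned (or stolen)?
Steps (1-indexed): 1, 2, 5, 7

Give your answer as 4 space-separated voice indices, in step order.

Answer: 0 1 0 0

Derivation:
Op 1: note_on(79): voice 0 is free -> assigned | voices=[79 - - -]
Op 2: note_on(61): voice 1 is free -> assigned | voices=[79 61 - -]
Op 3: note_off(79): free voice 0 | voices=[- 61 - -]
Op 4: note_off(61): free voice 1 | voices=[- - - -]
Op 5: note_on(64): voice 0 is free -> assigned | voices=[64 - - -]
Op 6: note_off(64): free voice 0 | voices=[- - - -]
Op 7: note_on(70): voice 0 is free -> assigned | voices=[70 - - -]
Op 8: note_on(72): voice 1 is free -> assigned | voices=[70 72 - -]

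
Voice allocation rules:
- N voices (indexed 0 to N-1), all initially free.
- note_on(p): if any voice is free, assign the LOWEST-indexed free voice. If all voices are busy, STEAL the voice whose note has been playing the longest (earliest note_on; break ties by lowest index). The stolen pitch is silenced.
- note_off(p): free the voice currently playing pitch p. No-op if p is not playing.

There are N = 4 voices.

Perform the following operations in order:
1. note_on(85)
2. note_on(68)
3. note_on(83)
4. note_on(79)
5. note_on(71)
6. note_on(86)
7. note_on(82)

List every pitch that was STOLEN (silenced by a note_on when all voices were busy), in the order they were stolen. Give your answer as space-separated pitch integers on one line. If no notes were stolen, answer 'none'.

Op 1: note_on(85): voice 0 is free -> assigned | voices=[85 - - -]
Op 2: note_on(68): voice 1 is free -> assigned | voices=[85 68 - -]
Op 3: note_on(83): voice 2 is free -> assigned | voices=[85 68 83 -]
Op 4: note_on(79): voice 3 is free -> assigned | voices=[85 68 83 79]
Op 5: note_on(71): all voices busy, STEAL voice 0 (pitch 85, oldest) -> assign | voices=[71 68 83 79]
Op 6: note_on(86): all voices busy, STEAL voice 1 (pitch 68, oldest) -> assign | voices=[71 86 83 79]
Op 7: note_on(82): all voices busy, STEAL voice 2 (pitch 83, oldest) -> assign | voices=[71 86 82 79]

Answer: 85 68 83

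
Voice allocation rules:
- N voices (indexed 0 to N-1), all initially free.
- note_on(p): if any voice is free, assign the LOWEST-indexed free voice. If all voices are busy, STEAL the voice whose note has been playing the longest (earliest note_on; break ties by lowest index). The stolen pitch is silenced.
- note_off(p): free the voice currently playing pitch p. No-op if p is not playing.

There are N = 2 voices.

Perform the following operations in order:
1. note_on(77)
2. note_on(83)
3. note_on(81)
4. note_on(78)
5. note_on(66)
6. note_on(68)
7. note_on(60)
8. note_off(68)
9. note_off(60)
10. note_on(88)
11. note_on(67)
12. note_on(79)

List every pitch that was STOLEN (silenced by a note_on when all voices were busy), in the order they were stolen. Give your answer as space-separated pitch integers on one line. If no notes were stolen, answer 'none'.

Answer: 77 83 81 78 66 88

Derivation:
Op 1: note_on(77): voice 0 is free -> assigned | voices=[77 -]
Op 2: note_on(83): voice 1 is free -> assigned | voices=[77 83]
Op 3: note_on(81): all voices busy, STEAL voice 0 (pitch 77, oldest) -> assign | voices=[81 83]
Op 4: note_on(78): all voices busy, STEAL voice 1 (pitch 83, oldest) -> assign | voices=[81 78]
Op 5: note_on(66): all voices busy, STEAL voice 0 (pitch 81, oldest) -> assign | voices=[66 78]
Op 6: note_on(68): all voices busy, STEAL voice 1 (pitch 78, oldest) -> assign | voices=[66 68]
Op 7: note_on(60): all voices busy, STEAL voice 0 (pitch 66, oldest) -> assign | voices=[60 68]
Op 8: note_off(68): free voice 1 | voices=[60 -]
Op 9: note_off(60): free voice 0 | voices=[- -]
Op 10: note_on(88): voice 0 is free -> assigned | voices=[88 -]
Op 11: note_on(67): voice 1 is free -> assigned | voices=[88 67]
Op 12: note_on(79): all voices busy, STEAL voice 0 (pitch 88, oldest) -> assign | voices=[79 67]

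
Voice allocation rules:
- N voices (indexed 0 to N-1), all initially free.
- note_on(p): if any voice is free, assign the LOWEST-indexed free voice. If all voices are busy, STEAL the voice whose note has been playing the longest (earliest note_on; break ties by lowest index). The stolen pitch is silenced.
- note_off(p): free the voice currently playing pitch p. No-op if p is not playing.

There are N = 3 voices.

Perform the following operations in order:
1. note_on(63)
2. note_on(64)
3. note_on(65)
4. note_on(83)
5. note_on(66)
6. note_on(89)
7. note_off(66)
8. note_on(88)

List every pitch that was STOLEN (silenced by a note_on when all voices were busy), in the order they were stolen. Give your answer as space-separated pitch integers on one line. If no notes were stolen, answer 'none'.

Answer: 63 64 65

Derivation:
Op 1: note_on(63): voice 0 is free -> assigned | voices=[63 - -]
Op 2: note_on(64): voice 1 is free -> assigned | voices=[63 64 -]
Op 3: note_on(65): voice 2 is free -> assigned | voices=[63 64 65]
Op 4: note_on(83): all voices busy, STEAL voice 0 (pitch 63, oldest) -> assign | voices=[83 64 65]
Op 5: note_on(66): all voices busy, STEAL voice 1 (pitch 64, oldest) -> assign | voices=[83 66 65]
Op 6: note_on(89): all voices busy, STEAL voice 2 (pitch 65, oldest) -> assign | voices=[83 66 89]
Op 7: note_off(66): free voice 1 | voices=[83 - 89]
Op 8: note_on(88): voice 1 is free -> assigned | voices=[83 88 89]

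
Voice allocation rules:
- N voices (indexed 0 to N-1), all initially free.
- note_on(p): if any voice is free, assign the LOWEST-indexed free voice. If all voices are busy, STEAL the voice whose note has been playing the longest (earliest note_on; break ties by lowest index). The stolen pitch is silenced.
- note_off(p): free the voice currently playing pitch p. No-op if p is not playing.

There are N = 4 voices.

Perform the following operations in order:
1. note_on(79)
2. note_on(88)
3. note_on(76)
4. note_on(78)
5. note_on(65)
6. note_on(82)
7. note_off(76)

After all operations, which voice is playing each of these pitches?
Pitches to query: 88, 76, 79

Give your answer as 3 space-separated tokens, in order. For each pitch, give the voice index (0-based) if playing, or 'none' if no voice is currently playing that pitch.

Op 1: note_on(79): voice 0 is free -> assigned | voices=[79 - - -]
Op 2: note_on(88): voice 1 is free -> assigned | voices=[79 88 - -]
Op 3: note_on(76): voice 2 is free -> assigned | voices=[79 88 76 -]
Op 4: note_on(78): voice 3 is free -> assigned | voices=[79 88 76 78]
Op 5: note_on(65): all voices busy, STEAL voice 0 (pitch 79, oldest) -> assign | voices=[65 88 76 78]
Op 6: note_on(82): all voices busy, STEAL voice 1 (pitch 88, oldest) -> assign | voices=[65 82 76 78]
Op 7: note_off(76): free voice 2 | voices=[65 82 - 78]

Answer: none none none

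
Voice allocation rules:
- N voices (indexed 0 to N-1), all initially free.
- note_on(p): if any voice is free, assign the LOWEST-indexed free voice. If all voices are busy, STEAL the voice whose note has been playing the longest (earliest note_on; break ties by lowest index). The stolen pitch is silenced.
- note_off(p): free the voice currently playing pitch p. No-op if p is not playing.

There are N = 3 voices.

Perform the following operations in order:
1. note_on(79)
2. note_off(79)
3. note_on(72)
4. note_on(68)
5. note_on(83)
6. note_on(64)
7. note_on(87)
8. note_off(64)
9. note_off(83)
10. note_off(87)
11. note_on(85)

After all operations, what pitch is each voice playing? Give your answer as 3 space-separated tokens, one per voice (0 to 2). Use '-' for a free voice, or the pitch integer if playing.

Answer: 85 - -

Derivation:
Op 1: note_on(79): voice 0 is free -> assigned | voices=[79 - -]
Op 2: note_off(79): free voice 0 | voices=[- - -]
Op 3: note_on(72): voice 0 is free -> assigned | voices=[72 - -]
Op 4: note_on(68): voice 1 is free -> assigned | voices=[72 68 -]
Op 5: note_on(83): voice 2 is free -> assigned | voices=[72 68 83]
Op 6: note_on(64): all voices busy, STEAL voice 0 (pitch 72, oldest) -> assign | voices=[64 68 83]
Op 7: note_on(87): all voices busy, STEAL voice 1 (pitch 68, oldest) -> assign | voices=[64 87 83]
Op 8: note_off(64): free voice 0 | voices=[- 87 83]
Op 9: note_off(83): free voice 2 | voices=[- 87 -]
Op 10: note_off(87): free voice 1 | voices=[- - -]
Op 11: note_on(85): voice 0 is free -> assigned | voices=[85 - -]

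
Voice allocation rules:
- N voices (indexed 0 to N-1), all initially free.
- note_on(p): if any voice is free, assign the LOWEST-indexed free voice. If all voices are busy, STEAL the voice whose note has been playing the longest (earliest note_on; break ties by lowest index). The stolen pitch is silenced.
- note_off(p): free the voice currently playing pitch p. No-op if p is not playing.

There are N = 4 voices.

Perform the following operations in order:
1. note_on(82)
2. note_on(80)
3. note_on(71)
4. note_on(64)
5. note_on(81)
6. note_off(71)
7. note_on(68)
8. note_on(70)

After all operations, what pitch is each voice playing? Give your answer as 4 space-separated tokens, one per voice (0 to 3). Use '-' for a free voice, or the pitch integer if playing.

Op 1: note_on(82): voice 0 is free -> assigned | voices=[82 - - -]
Op 2: note_on(80): voice 1 is free -> assigned | voices=[82 80 - -]
Op 3: note_on(71): voice 2 is free -> assigned | voices=[82 80 71 -]
Op 4: note_on(64): voice 3 is free -> assigned | voices=[82 80 71 64]
Op 5: note_on(81): all voices busy, STEAL voice 0 (pitch 82, oldest) -> assign | voices=[81 80 71 64]
Op 6: note_off(71): free voice 2 | voices=[81 80 - 64]
Op 7: note_on(68): voice 2 is free -> assigned | voices=[81 80 68 64]
Op 8: note_on(70): all voices busy, STEAL voice 1 (pitch 80, oldest) -> assign | voices=[81 70 68 64]

Answer: 81 70 68 64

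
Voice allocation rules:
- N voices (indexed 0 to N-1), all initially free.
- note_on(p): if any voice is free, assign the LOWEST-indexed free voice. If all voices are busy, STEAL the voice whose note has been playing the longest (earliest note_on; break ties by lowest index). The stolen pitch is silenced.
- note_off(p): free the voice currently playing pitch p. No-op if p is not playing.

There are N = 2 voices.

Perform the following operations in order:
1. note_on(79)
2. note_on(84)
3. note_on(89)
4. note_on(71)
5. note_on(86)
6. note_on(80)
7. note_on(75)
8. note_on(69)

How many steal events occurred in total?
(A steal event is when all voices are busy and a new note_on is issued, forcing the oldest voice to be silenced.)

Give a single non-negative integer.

Answer: 6

Derivation:
Op 1: note_on(79): voice 0 is free -> assigned | voices=[79 -]
Op 2: note_on(84): voice 1 is free -> assigned | voices=[79 84]
Op 3: note_on(89): all voices busy, STEAL voice 0 (pitch 79, oldest) -> assign | voices=[89 84]
Op 4: note_on(71): all voices busy, STEAL voice 1 (pitch 84, oldest) -> assign | voices=[89 71]
Op 5: note_on(86): all voices busy, STEAL voice 0 (pitch 89, oldest) -> assign | voices=[86 71]
Op 6: note_on(80): all voices busy, STEAL voice 1 (pitch 71, oldest) -> assign | voices=[86 80]
Op 7: note_on(75): all voices busy, STEAL voice 0 (pitch 86, oldest) -> assign | voices=[75 80]
Op 8: note_on(69): all voices busy, STEAL voice 1 (pitch 80, oldest) -> assign | voices=[75 69]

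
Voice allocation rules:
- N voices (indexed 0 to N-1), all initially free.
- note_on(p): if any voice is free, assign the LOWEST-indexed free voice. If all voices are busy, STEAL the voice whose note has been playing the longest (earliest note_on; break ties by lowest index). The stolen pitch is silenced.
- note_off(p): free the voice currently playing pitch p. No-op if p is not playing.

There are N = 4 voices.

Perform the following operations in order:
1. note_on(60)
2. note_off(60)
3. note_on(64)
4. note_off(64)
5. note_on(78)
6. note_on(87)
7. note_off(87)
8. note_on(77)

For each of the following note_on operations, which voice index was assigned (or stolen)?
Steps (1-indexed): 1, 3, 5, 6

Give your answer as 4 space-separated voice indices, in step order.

Op 1: note_on(60): voice 0 is free -> assigned | voices=[60 - - -]
Op 2: note_off(60): free voice 0 | voices=[- - - -]
Op 3: note_on(64): voice 0 is free -> assigned | voices=[64 - - -]
Op 4: note_off(64): free voice 0 | voices=[- - - -]
Op 5: note_on(78): voice 0 is free -> assigned | voices=[78 - - -]
Op 6: note_on(87): voice 1 is free -> assigned | voices=[78 87 - -]
Op 7: note_off(87): free voice 1 | voices=[78 - - -]
Op 8: note_on(77): voice 1 is free -> assigned | voices=[78 77 - -]

Answer: 0 0 0 1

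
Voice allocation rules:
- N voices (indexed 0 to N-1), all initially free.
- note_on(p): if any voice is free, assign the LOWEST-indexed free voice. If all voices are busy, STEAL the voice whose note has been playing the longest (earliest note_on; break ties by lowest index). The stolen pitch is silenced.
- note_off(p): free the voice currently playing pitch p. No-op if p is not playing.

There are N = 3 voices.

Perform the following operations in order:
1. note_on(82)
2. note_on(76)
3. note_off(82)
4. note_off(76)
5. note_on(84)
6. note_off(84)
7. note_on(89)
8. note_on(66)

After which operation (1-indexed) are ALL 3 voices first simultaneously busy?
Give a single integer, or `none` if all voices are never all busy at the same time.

Op 1: note_on(82): voice 0 is free -> assigned | voices=[82 - -]
Op 2: note_on(76): voice 1 is free -> assigned | voices=[82 76 -]
Op 3: note_off(82): free voice 0 | voices=[- 76 -]
Op 4: note_off(76): free voice 1 | voices=[- - -]
Op 5: note_on(84): voice 0 is free -> assigned | voices=[84 - -]
Op 6: note_off(84): free voice 0 | voices=[- - -]
Op 7: note_on(89): voice 0 is free -> assigned | voices=[89 - -]
Op 8: note_on(66): voice 1 is free -> assigned | voices=[89 66 -]

Answer: none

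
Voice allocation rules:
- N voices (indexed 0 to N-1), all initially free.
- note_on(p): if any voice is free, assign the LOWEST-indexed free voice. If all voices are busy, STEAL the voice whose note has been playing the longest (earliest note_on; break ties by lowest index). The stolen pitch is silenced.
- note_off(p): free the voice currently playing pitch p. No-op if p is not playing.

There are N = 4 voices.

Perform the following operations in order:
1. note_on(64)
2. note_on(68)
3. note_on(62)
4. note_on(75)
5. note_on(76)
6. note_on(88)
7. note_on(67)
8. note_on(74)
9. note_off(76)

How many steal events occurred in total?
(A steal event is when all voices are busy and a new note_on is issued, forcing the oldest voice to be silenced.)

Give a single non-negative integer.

Answer: 4

Derivation:
Op 1: note_on(64): voice 0 is free -> assigned | voices=[64 - - -]
Op 2: note_on(68): voice 1 is free -> assigned | voices=[64 68 - -]
Op 3: note_on(62): voice 2 is free -> assigned | voices=[64 68 62 -]
Op 4: note_on(75): voice 3 is free -> assigned | voices=[64 68 62 75]
Op 5: note_on(76): all voices busy, STEAL voice 0 (pitch 64, oldest) -> assign | voices=[76 68 62 75]
Op 6: note_on(88): all voices busy, STEAL voice 1 (pitch 68, oldest) -> assign | voices=[76 88 62 75]
Op 7: note_on(67): all voices busy, STEAL voice 2 (pitch 62, oldest) -> assign | voices=[76 88 67 75]
Op 8: note_on(74): all voices busy, STEAL voice 3 (pitch 75, oldest) -> assign | voices=[76 88 67 74]
Op 9: note_off(76): free voice 0 | voices=[- 88 67 74]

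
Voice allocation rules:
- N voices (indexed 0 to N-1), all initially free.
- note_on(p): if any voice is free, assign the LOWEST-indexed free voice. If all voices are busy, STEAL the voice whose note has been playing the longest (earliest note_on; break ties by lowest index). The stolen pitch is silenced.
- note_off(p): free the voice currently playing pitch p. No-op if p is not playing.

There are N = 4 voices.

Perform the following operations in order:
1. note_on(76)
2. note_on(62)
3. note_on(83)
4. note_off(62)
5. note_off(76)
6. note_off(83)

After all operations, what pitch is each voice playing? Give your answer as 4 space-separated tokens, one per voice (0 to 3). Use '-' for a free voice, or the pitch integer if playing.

Answer: - - - -

Derivation:
Op 1: note_on(76): voice 0 is free -> assigned | voices=[76 - - -]
Op 2: note_on(62): voice 1 is free -> assigned | voices=[76 62 - -]
Op 3: note_on(83): voice 2 is free -> assigned | voices=[76 62 83 -]
Op 4: note_off(62): free voice 1 | voices=[76 - 83 -]
Op 5: note_off(76): free voice 0 | voices=[- - 83 -]
Op 6: note_off(83): free voice 2 | voices=[- - - -]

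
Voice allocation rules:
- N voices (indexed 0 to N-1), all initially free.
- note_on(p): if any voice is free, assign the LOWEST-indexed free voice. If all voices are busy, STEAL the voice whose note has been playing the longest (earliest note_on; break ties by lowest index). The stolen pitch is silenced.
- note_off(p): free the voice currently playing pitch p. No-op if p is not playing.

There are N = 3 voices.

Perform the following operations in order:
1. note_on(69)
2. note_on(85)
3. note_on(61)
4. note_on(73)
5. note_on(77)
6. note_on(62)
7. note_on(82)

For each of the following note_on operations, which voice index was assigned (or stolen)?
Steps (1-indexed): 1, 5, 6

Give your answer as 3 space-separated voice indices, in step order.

Answer: 0 1 2

Derivation:
Op 1: note_on(69): voice 0 is free -> assigned | voices=[69 - -]
Op 2: note_on(85): voice 1 is free -> assigned | voices=[69 85 -]
Op 3: note_on(61): voice 2 is free -> assigned | voices=[69 85 61]
Op 4: note_on(73): all voices busy, STEAL voice 0 (pitch 69, oldest) -> assign | voices=[73 85 61]
Op 5: note_on(77): all voices busy, STEAL voice 1 (pitch 85, oldest) -> assign | voices=[73 77 61]
Op 6: note_on(62): all voices busy, STEAL voice 2 (pitch 61, oldest) -> assign | voices=[73 77 62]
Op 7: note_on(82): all voices busy, STEAL voice 0 (pitch 73, oldest) -> assign | voices=[82 77 62]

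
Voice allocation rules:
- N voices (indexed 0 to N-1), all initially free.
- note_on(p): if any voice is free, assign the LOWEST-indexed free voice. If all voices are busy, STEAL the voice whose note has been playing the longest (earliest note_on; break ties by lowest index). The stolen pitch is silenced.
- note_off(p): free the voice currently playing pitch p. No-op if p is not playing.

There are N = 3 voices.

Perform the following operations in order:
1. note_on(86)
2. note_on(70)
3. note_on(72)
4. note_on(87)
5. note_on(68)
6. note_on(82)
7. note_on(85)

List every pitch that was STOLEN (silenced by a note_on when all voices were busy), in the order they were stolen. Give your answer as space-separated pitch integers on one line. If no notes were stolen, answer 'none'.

Op 1: note_on(86): voice 0 is free -> assigned | voices=[86 - -]
Op 2: note_on(70): voice 1 is free -> assigned | voices=[86 70 -]
Op 3: note_on(72): voice 2 is free -> assigned | voices=[86 70 72]
Op 4: note_on(87): all voices busy, STEAL voice 0 (pitch 86, oldest) -> assign | voices=[87 70 72]
Op 5: note_on(68): all voices busy, STEAL voice 1 (pitch 70, oldest) -> assign | voices=[87 68 72]
Op 6: note_on(82): all voices busy, STEAL voice 2 (pitch 72, oldest) -> assign | voices=[87 68 82]
Op 7: note_on(85): all voices busy, STEAL voice 0 (pitch 87, oldest) -> assign | voices=[85 68 82]

Answer: 86 70 72 87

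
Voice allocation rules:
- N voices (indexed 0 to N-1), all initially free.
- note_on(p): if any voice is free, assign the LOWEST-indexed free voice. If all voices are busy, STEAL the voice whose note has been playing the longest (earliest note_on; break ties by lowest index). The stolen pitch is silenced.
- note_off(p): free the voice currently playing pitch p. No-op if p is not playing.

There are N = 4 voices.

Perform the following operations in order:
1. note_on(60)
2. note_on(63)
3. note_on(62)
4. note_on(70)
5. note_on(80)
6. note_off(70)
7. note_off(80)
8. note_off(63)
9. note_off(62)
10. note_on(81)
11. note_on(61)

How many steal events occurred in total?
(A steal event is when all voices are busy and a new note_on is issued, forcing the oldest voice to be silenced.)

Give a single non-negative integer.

Op 1: note_on(60): voice 0 is free -> assigned | voices=[60 - - -]
Op 2: note_on(63): voice 1 is free -> assigned | voices=[60 63 - -]
Op 3: note_on(62): voice 2 is free -> assigned | voices=[60 63 62 -]
Op 4: note_on(70): voice 3 is free -> assigned | voices=[60 63 62 70]
Op 5: note_on(80): all voices busy, STEAL voice 0 (pitch 60, oldest) -> assign | voices=[80 63 62 70]
Op 6: note_off(70): free voice 3 | voices=[80 63 62 -]
Op 7: note_off(80): free voice 0 | voices=[- 63 62 -]
Op 8: note_off(63): free voice 1 | voices=[- - 62 -]
Op 9: note_off(62): free voice 2 | voices=[- - - -]
Op 10: note_on(81): voice 0 is free -> assigned | voices=[81 - - -]
Op 11: note_on(61): voice 1 is free -> assigned | voices=[81 61 - -]

Answer: 1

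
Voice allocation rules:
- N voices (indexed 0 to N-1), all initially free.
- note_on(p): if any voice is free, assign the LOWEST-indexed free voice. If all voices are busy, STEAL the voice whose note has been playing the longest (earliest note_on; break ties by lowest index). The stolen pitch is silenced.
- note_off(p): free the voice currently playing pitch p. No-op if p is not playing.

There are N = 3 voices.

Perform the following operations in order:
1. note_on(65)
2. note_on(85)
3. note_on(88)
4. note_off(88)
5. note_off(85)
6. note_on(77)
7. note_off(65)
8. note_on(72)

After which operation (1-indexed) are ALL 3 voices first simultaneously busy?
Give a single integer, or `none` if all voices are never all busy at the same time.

Answer: 3

Derivation:
Op 1: note_on(65): voice 0 is free -> assigned | voices=[65 - -]
Op 2: note_on(85): voice 1 is free -> assigned | voices=[65 85 -]
Op 3: note_on(88): voice 2 is free -> assigned | voices=[65 85 88]
Op 4: note_off(88): free voice 2 | voices=[65 85 -]
Op 5: note_off(85): free voice 1 | voices=[65 - -]
Op 6: note_on(77): voice 1 is free -> assigned | voices=[65 77 -]
Op 7: note_off(65): free voice 0 | voices=[- 77 -]
Op 8: note_on(72): voice 0 is free -> assigned | voices=[72 77 -]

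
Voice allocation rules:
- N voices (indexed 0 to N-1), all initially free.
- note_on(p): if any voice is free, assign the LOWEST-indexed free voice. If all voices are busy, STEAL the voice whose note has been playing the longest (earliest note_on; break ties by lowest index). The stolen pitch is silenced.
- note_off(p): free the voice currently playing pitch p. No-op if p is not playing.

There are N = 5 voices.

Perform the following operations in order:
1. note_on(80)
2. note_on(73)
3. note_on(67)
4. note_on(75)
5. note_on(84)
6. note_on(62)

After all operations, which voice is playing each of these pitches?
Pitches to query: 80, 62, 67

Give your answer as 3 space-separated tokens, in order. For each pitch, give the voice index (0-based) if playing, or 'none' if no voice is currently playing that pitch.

Answer: none 0 2

Derivation:
Op 1: note_on(80): voice 0 is free -> assigned | voices=[80 - - - -]
Op 2: note_on(73): voice 1 is free -> assigned | voices=[80 73 - - -]
Op 3: note_on(67): voice 2 is free -> assigned | voices=[80 73 67 - -]
Op 4: note_on(75): voice 3 is free -> assigned | voices=[80 73 67 75 -]
Op 5: note_on(84): voice 4 is free -> assigned | voices=[80 73 67 75 84]
Op 6: note_on(62): all voices busy, STEAL voice 0 (pitch 80, oldest) -> assign | voices=[62 73 67 75 84]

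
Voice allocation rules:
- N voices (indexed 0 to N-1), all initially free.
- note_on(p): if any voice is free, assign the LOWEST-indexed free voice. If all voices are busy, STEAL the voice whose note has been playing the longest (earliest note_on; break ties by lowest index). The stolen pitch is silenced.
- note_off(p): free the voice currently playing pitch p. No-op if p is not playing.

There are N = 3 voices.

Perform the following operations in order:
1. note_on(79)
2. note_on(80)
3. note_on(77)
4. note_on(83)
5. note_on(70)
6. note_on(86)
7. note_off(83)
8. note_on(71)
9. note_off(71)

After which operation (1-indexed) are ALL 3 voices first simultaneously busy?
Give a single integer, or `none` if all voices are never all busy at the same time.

Answer: 3

Derivation:
Op 1: note_on(79): voice 0 is free -> assigned | voices=[79 - -]
Op 2: note_on(80): voice 1 is free -> assigned | voices=[79 80 -]
Op 3: note_on(77): voice 2 is free -> assigned | voices=[79 80 77]
Op 4: note_on(83): all voices busy, STEAL voice 0 (pitch 79, oldest) -> assign | voices=[83 80 77]
Op 5: note_on(70): all voices busy, STEAL voice 1 (pitch 80, oldest) -> assign | voices=[83 70 77]
Op 6: note_on(86): all voices busy, STEAL voice 2 (pitch 77, oldest) -> assign | voices=[83 70 86]
Op 7: note_off(83): free voice 0 | voices=[- 70 86]
Op 8: note_on(71): voice 0 is free -> assigned | voices=[71 70 86]
Op 9: note_off(71): free voice 0 | voices=[- 70 86]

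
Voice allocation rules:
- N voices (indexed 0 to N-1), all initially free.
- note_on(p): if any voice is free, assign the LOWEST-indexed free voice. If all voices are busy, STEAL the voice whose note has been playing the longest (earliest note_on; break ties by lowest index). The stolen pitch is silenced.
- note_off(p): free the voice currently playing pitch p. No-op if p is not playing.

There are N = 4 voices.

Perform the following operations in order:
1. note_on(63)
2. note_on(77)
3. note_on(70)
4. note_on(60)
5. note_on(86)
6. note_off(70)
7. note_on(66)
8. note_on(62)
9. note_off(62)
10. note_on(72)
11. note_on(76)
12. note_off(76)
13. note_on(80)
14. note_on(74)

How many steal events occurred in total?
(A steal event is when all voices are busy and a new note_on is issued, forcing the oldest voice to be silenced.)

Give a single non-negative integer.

Answer: 4

Derivation:
Op 1: note_on(63): voice 0 is free -> assigned | voices=[63 - - -]
Op 2: note_on(77): voice 1 is free -> assigned | voices=[63 77 - -]
Op 3: note_on(70): voice 2 is free -> assigned | voices=[63 77 70 -]
Op 4: note_on(60): voice 3 is free -> assigned | voices=[63 77 70 60]
Op 5: note_on(86): all voices busy, STEAL voice 0 (pitch 63, oldest) -> assign | voices=[86 77 70 60]
Op 6: note_off(70): free voice 2 | voices=[86 77 - 60]
Op 7: note_on(66): voice 2 is free -> assigned | voices=[86 77 66 60]
Op 8: note_on(62): all voices busy, STEAL voice 1 (pitch 77, oldest) -> assign | voices=[86 62 66 60]
Op 9: note_off(62): free voice 1 | voices=[86 - 66 60]
Op 10: note_on(72): voice 1 is free -> assigned | voices=[86 72 66 60]
Op 11: note_on(76): all voices busy, STEAL voice 3 (pitch 60, oldest) -> assign | voices=[86 72 66 76]
Op 12: note_off(76): free voice 3 | voices=[86 72 66 -]
Op 13: note_on(80): voice 3 is free -> assigned | voices=[86 72 66 80]
Op 14: note_on(74): all voices busy, STEAL voice 0 (pitch 86, oldest) -> assign | voices=[74 72 66 80]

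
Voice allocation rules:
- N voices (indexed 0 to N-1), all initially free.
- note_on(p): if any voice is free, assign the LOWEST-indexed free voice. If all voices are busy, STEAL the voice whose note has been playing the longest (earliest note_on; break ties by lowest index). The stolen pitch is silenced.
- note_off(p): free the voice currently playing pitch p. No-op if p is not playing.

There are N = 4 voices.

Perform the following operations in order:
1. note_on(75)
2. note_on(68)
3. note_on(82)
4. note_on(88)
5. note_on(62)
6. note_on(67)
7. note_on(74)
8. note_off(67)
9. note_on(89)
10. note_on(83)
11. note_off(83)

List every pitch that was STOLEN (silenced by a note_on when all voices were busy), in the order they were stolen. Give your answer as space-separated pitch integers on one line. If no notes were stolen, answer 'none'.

Op 1: note_on(75): voice 0 is free -> assigned | voices=[75 - - -]
Op 2: note_on(68): voice 1 is free -> assigned | voices=[75 68 - -]
Op 3: note_on(82): voice 2 is free -> assigned | voices=[75 68 82 -]
Op 4: note_on(88): voice 3 is free -> assigned | voices=[75 68 82 88]
Op 5: note_on(62): all voices busy, STEAL voice 0 (pitch 75, oldest) -> assign | voices=[62 68 82 88]
Op 6: note_on(67): all voices busy, STEAL voice 1 (pitch 68, oldest) -> assign | voices=[62 67 82 88]
Op 7: note_on(74): all voices busy, STEAL voice 2 (pitch 82, oldest) -> assign | voices=[62 67 74 88]
Op 8: note_off(67): free voice 1 | voices=[62 - 74 88]
Op 9: note_on(89): voice 1 is free -> assigned | voices=[62 89 74 88]
Op 10: note_on(83): all voices busy, STEAL voice 3 (pitch 88, oldest) -> assign | voices=[62 89 74 83]
Op 11: note_off(83): free voice 3 | voices=[62 89 74 -]

Answer: 75 68 82 88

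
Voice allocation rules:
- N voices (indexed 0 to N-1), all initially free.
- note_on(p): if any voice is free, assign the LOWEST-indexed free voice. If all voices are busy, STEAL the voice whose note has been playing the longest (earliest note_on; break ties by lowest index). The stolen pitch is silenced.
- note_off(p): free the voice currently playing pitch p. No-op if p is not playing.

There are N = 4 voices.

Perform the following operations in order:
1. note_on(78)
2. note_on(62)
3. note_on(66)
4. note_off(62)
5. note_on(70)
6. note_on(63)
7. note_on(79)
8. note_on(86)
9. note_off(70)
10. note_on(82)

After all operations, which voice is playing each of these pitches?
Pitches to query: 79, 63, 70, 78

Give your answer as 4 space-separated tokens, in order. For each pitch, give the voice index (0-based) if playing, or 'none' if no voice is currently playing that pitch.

Op 1: note_on(78): voice 0 is free -> assigned | voices=[78 - - -]
Op 2: note_on(62): voice 1 is free -> assigned | voices=[78 62 - -]
Op 3: note_on(66): voice 2 is free -> assigned | voices=[78 62 66 -]
Op 4: note_off(62): free voice 1 | voices=[78 - 66 -]
Op 5: note_on(70): voice 1 is free -> assigned | voices=[78 70 66 -]
Op 6: note_on(63): voice 3 is free -> assigned | voices=[78 70 66 63]
Op 7: note_on(79): all voices busy, STEAL voice 0 (pitch 78, oldest) -> assign | voices=[79 70 66 63]
Op 8: note_on(86): all voices busy, STEAL voice 2 (pitch 66, oldest) -> assign | voices=[79 70 86 63]
Op 9: note_off(70): free voice 1 | voices=[79 - 86 63]
Op 10: note_on(82): voice 1 is free -> assigned | voices=[79 82 86 63]

Answer: 0 3 none none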